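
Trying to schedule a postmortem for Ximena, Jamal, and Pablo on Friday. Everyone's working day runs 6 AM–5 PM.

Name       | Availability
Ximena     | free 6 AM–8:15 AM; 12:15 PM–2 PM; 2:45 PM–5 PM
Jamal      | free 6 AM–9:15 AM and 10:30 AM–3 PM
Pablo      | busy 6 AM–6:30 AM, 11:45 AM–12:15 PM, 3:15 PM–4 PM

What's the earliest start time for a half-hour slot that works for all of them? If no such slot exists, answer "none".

Ximena free: 06:00-08:15, 12:15-14:00, 14:45-17:00.
Jamal free: 06:00-09:15, 10:30-15:00.
Pablo free: 06:30-11:45, 12:15-15:15, 16:00-17:00 (invert busy blocks within the working day).
Ximena ∩ Jamal: 06:00-08:15, 12:15-14:00, 14:45-15:00.
Ximena ∩ Jamal ∩ Pablo: 06:30-08:15, 12:15-14:00, 14:45-15:00.
Those are the intersection windows.
The first common window of at least 30 minutes is 06:30-08:15, so the earliest start is 06:30.

06:30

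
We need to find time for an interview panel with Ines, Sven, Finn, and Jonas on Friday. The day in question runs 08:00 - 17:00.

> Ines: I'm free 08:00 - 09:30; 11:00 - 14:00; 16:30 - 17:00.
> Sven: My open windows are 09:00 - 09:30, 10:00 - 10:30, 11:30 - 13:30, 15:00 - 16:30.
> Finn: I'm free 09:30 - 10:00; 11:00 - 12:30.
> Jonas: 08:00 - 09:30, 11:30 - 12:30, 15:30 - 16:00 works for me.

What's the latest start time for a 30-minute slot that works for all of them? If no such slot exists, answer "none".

Ines ∩ Sven: 09:00-09:30, 11:30-13:30.
Ines ∩ Sven ∩ Finn: 11:30-12:30.
Ines ∩ Sven ∩ Finn ∩ Jonas: 11:30-12:30.
The last common window of at least 30 minutes is 11:30-12:30; a 30-minute meeting can start as late as 12:00 and still end by 12:30.

12:00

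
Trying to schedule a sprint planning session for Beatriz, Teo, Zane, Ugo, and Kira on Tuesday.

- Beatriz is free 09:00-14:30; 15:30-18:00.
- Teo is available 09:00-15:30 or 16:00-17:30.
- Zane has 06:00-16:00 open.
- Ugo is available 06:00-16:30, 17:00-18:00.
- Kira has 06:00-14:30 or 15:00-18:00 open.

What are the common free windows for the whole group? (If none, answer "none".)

Beatriz ∩ Teo: 09:00-14:30, 16:00-17:30.
Beatriz ∩ Teo ∩ Zane: 09:00-14:30.
Beatriz ∩ Teo ∩ Zane ∩ Ugo: 09:00-14:30.
Beatriz ∩ Teo ∩ Zane ∩ Ugo ∩ Kira: 09:00-14:30.

09:00-14:30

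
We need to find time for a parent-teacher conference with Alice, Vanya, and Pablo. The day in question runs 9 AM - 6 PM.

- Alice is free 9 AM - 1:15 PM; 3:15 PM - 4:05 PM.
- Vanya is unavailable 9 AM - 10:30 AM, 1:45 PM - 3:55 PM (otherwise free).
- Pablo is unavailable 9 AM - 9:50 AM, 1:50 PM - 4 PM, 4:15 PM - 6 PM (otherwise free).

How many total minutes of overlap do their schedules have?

170

Alice free: 09:00-13:15, 15:15-16:05.
Vanya free: 10:30-13:45, 15:55-18:00 (invert busy blocks within the working day).
Pablo free: 09:50-13:50, 16:00-16:15 (invert busy blocks within the working day).
Alice ∩ Vanya: 10:30-13:15, 15:55-16:05.
Alice ∩ Vanya ∩ Pablo: 10:30-13:15, 16:00-16:05.
So the common availability across everyone is 10:30-13:15, 16:00-16:05.
Summing the common windows: 165 + 5 = 170 minutes.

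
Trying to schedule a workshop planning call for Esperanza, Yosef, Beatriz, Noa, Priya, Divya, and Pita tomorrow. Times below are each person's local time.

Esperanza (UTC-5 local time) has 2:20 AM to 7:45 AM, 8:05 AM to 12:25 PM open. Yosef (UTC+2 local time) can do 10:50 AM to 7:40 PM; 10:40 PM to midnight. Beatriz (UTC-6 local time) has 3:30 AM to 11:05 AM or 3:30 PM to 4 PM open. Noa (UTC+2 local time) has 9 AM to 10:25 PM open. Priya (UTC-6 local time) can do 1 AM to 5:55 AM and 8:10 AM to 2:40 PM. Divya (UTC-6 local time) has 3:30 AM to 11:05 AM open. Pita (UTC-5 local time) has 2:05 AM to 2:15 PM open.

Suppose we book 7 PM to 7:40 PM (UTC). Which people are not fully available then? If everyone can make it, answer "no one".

Esperanza in UTC: 07:20-12:45, 13:05-17:25 (add 5h to convert from UTC-5).
Yosef in UTC: 08:50-17:40, 20:40-22:00 (subtract 2h to convert from UTC+2).
Beatriz in UTC: 09:30-17:05, 21:30-22:00 (add 6h to convert from UTC-6).
Noa in UTC: 07:00-20:25 (subtract 2h to convert from UTC+2).
Priya in UTC: 07:00-11:55, 14:10-20:40 (add 6h to convert from UTC-6).
Divya in UTC: 09:30-17:05 (add 6h to convert from UTC-6).
Pita in UTC: 07:05-19:15 (add 5h to convert from UTC-5).
Esperanza: not fully free for 19:00-19:40. Yosef: not fully free for 19:00-19:40. Beatriz: not fully free for 19:00-19:40. Noa: free for 19:00-19:40. Priya: free for 19:00-19:40. Divya: not fully free for 19:00-19:40. Pita: not fully free for 19:00-19:40.

Beatriz, Divya, Esperanza, Pita, Yosef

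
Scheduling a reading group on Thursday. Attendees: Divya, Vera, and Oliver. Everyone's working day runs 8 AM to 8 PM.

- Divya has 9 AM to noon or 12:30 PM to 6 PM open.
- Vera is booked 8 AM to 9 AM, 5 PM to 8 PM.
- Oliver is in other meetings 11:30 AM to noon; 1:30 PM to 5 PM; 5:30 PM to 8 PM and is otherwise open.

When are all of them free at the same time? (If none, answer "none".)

Divya free: 09:00-12:00, 12:30-18:00.
Vera free: 09:00-17:00 (invert busy blocks within the working day).
Oliver free: 08:00-11:30, 12:00-13:30, 17:00-17:30 (invert busy blocks within the working day).
Divya ∩ Vera: 09:00-12:00, 12:30-17:00.
Divya ∩ Vera ∩ Oliver: 09:00-11:30, 12:30-13:30.

09:00-11:30, 12:30-13:30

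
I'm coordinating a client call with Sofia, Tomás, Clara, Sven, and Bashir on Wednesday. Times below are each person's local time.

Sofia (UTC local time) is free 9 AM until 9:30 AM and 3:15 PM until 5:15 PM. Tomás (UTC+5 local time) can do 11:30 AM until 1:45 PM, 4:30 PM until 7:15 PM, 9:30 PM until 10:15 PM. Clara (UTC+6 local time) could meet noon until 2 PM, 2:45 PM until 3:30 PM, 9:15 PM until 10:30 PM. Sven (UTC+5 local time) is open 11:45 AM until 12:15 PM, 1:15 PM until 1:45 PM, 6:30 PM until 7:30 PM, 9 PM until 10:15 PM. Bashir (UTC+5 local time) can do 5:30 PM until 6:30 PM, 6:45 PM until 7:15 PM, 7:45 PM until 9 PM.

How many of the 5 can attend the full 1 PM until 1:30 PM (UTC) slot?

2

Sofia in UTC: 09:00-09:30, 15:15-17:15.
Tomás in UTC: 06:30-08:45, 11:30-14:15, 16:30-17:15 (subtract 5h to convert from UTC+5).
Clara in UTC: 06:00-08:00, 08:45-09:30, 15:15-16:30 (subtract 6h to convert from UTC+6).
Sven in UTC: 06:45-07:15, 08:15-08:45, 13:30-14:30, 16:00-17:15 (subtract 5h to convert from UTC+5).
Bashir in UTC: 12:30-13:30, 13:45-14:15, 14:45-16:00 (subtract 5h to convert from UTC+5).
Tomás and Bashir can make the full 13:00-13:30 slot — that's 2.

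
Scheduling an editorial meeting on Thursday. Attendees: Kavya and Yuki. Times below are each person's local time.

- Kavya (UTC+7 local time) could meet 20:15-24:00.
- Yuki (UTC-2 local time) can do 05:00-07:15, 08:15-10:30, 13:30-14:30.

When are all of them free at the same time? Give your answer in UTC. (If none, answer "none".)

Kavya in UTC: 13:15-17:00 (subtract 7h to convert from UTC+7).
Yuki in UTC: 07:00-09:15, 10:15-12:30, 15:30-16:30 (add 2h to convert from UTC-2).
Kavya ∩ Yuki: 15:30-16:30.
Those are the intersection windows.

15:30-16:30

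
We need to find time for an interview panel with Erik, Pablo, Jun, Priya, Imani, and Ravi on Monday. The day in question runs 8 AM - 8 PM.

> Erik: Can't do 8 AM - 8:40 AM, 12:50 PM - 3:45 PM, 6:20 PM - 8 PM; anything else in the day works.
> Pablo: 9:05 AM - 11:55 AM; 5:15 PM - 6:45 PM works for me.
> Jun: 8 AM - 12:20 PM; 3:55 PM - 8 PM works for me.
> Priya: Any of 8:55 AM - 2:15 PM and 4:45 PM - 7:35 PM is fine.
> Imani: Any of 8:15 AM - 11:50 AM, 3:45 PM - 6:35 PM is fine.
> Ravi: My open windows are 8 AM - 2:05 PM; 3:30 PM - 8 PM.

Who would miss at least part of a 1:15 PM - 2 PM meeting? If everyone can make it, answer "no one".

Erik, Imani, Jun, Pablo

Erik free: 08:40-12:50, 15:45-18:20 (invert busy blocks within the working day).
Pablo free: 09:05-11:55, 17:15-18:45.
Jun free: 08:00-12:20, 15:55-20:00.
Priya free: 08:55-14:15, 16:45-19:35.
Imani free: 08:15-11:50, 15:45-18:35.
Ravi free: 08:00-14:05, 15:30-20:00.
Erik: not fully free for 13:15-14:00. Pablo: not fully free for 13:15-14:00. Jun: not fully free for 13:15-14:00. Priya: free for 13:15-14:00. Imani: not fully free for 13:15-14:00. Ravi: free for 13:15-14:00.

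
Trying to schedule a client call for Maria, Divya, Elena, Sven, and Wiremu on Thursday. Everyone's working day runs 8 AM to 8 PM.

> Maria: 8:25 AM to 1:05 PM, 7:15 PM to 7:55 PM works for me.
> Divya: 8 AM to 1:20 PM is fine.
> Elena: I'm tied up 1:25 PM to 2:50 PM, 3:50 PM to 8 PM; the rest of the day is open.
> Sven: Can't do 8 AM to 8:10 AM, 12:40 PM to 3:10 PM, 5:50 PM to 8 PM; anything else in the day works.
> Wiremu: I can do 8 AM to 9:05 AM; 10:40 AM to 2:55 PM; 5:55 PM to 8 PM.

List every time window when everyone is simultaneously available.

08:25-09:05, 10:40-12:40

Maria free: 08:25-13:05, 19:15-19:55.
Divya free: 08:00-13:20.
Elena free: 08:00-13:25, 14:50-15:50 (invert busy blocks within the working day).
Sven free: 08:10-12:40, 15:10-17:50 (invert busy blocks within the working day).
Wiremu free: 08:00-09:05, 10:40-14:55, 17:55-20:00.
Maria ∩ Divya: 08:25-13:05.
Maria ∩ Divya ∩ Elena: 08:25-13:05.
Maria ∩ Divya ∩ Elena ∩ Sven: 08:25-12:40.
Maria ∩ Divya ∩ Elena ∩ Sven ∩ Wiremu: 08:25-09:05, 10:40-12:40.
So the common availability across everyone is 08:25-09:05, 10:40-12:40.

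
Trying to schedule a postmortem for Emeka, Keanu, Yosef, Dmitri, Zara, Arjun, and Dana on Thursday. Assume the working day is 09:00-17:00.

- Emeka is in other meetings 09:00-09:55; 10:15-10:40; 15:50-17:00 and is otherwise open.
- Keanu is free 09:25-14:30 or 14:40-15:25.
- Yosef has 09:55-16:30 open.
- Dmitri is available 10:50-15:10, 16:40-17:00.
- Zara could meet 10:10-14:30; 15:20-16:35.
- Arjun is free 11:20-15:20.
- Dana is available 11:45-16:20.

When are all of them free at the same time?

11:45-14:30

Emeka free: 09:55-10:15, 10:40-15:50 (invert busy blocks within the working day).
Keanu free: 09:25-14:30, 14:40-15:25.
Yosef free: 09:55-16:30.
Dmitri free: 10:50-15:10, 16:40-17:00.
Zara free: 10:10-14:30, 15:20-16:35.
Arjun free: 11:20-15:20.
Dana free: 11:45-16:20.
Emeka ∩ Keanu: 09:55-10:15, 10:40-14:30, 14:40-15:25.
Emeka ∩ Keanu ∩ Yosef: 09:55-10:15, 10:40-14:30, 14:40-15:25.
Emeka ∩ Keanu ∩ Yosef ∩ Dmitri: 10:50-14:30, 14:40-15:10.
Emeka ∩ Keanu ∩ Yosef ∩ Dmitri ∩ Zara: 10:50-14:30.
Emeka ∩ Keanu ∩ Yosef ∩ Dmitri ∩ Zara ∩ Arjun: 11:20-14:30.
Emeka ∩ Keanu ∩ Yosef ∩ Dmitri ∩ Zara ∩ Arjun ∩ Dana: 11:45-14:30.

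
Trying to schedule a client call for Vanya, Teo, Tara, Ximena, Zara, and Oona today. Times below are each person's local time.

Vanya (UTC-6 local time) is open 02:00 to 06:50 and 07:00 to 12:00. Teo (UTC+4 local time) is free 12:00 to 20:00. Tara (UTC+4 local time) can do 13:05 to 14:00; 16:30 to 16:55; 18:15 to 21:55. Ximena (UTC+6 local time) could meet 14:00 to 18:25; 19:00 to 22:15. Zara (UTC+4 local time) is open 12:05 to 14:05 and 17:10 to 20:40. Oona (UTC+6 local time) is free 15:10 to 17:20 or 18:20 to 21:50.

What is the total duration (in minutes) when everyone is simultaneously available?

Vanya in UTC: 08:00-12:50, 13:00-18:00 (add 6h to convert from UTC-6).
Teo in UTC: 08:00-16:00 (subtract 4h to convert from UTC+4).
Tara in UTC: 09:05-10:00, 12:30-12:55, 14:15-17:55 (subtract 4h to convert from UTC+4).
Ximena in UTC: 08:00-12:25, 13:00-16:15 (subtract 6h to convert from UTC+6).
Zara in UTC: 08:05-10:05, 13:10-16:40 (subtract 4h to convert from UTC+4).
Oona in UTC: 09:10-11:20, 12:20-15:50 (subtract 6h to convert from UTC+6).
Vanya ∩ Teo: 08:00-12:50, 13:00-16:00.
Vanya ∩ Teo ∩ Tara: 09:05-10:00, 12:30-12:50, 14:15-16:00.
Vanya ∩ Teo ∩ Tara ∩ Ximena: 09:05-10:00, 14:15-16:00.
Vanya ∩ Teo ∩ Tara ∩ Ximena ∩ Zara: 09:05-10:00, 14:15-16:00.
Vanya ∩ Teo ∩ Tara ∩ Ximena ∩ Zara ∩ Oona: 09:10-10:00, 14:15-15:50.
So the common availability across everyone is 09:10-10:00, 14:15-15:50.
Summing the common windows: 50 + 95 = 145 minutes.

145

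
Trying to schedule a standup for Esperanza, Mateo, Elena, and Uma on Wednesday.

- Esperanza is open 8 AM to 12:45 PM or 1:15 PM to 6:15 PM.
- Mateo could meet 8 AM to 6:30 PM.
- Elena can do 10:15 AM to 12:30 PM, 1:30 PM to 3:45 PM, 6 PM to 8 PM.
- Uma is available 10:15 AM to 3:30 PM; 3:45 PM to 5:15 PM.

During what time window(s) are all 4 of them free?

10:15-12:30, 13:30-15:30

Esperanza ∩ Mateo: 08:00-12:45, 13:15-18:15.
Esperanza ∩ Mateo ∩ Elena: 10:15-12:30, 13:30-15:45, 18:00-18:15.
Esperanza ∩ Mateo ∩ Elena ∩ Uma: 10:15-12:30, 13:30-15:30.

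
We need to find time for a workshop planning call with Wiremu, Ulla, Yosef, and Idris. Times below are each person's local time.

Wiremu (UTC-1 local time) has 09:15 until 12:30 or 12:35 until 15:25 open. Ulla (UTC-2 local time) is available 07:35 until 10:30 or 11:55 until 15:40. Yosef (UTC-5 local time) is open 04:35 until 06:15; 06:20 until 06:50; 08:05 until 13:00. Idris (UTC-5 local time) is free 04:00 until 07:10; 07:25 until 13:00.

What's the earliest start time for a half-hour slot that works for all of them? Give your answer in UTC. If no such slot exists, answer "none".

10:15

Wiremu in UTC: 10:15-13:30, 13:35-16:25 (add 1h to convert from UTC-1).
Ulla in UTC: 09:35-12:30, 13:55-17:40 (add 2h to convert from UTC-2).
Yosef in UTC: 09:35-11:15, 11:20-11:50, 13:05-18:00 (add 5h to convert from UTC-5).
Idris in UTC: 09:00-12:10, 12:25-18:00 (add 5h to convert from UTC-5).
Wiremu ∩ Ulla: 10:15-12:30, 13:55-16:25.
Wiremu ∩ Ulla ∩ Yosef: 10:15-11:15, 11:20-11:50, 13:55-16:25.
Wiremu ∩ Ulla ∩ Yosef ∩ Idris: 10:15-11:15, 11:20-11:50, 13:55-16:25.
The first common window of at least 30 minutes is 10:15-11:15, so the earliest start is 10:15.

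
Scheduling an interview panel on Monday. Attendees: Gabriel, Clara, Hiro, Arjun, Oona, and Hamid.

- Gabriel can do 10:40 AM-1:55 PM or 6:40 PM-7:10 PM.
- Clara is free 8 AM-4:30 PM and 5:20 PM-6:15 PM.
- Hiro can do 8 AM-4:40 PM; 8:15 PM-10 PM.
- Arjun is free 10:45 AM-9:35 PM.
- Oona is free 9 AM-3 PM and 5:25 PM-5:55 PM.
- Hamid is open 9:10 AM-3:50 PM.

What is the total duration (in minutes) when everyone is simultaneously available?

190

Gabriel ∩ Clara: 10:40-13:55.
Gabriel ∩ Clara ∩ Hiro: 10:40-13:55.
Gabriel ∩ Clara ∩ Hiro ∩ Arjun: 10:45-13:55.
Gabriel ∩ Clara ∩ Hiro ∩ Arjun ∩ Oona: 10:45-13:55.
Gabriel ∩ Clara ∩ Hiro ∩ Arjun ∩ Oona ∩ Hamid: 10:45-13:55.
That's a single block of 190 minutes.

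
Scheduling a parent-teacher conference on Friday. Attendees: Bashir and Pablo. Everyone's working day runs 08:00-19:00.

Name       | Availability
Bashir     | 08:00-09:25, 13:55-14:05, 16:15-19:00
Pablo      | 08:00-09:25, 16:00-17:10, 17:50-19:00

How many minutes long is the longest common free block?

85

Bashir ∩ Pablo: 08:00-09:25, 16:15-17:10, 17:50-19:00.
The longest is 08:00-09:25 at 85 minutes.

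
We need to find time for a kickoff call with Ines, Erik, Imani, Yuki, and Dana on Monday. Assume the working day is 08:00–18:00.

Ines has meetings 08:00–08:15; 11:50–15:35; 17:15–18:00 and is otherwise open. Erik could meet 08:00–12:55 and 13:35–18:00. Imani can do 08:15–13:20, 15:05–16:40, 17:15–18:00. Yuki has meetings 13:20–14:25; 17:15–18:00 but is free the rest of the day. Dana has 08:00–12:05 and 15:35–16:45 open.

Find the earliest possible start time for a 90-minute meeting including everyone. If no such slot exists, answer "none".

08:15

Ines free: 08:15-11:50, 15:35-17:15 (invert busy blocks within the working day).
Erik free: 08:00-12:55, 13:35-18:00.
Imani free: 08:15-13:20, 15:05-16:40, 17:15-18:00.
Yuki free: 08:00-13:20, 14:25-17:15 (invert busy blocks within the working day).
Dana free: 08:00-12:05, 15:35-16:45.
Ines ∩ Erik: 08:15-11:50, 15:35-17:15.
Ines ∩ Erik ∩ Imani: 08:15-11:50, 15:35-16:40.
Ines ∩ Erik ∩ Imani ∩ Yuki: 08:15-11:50, 15:35-16:40.
Ines ∩ Erik ∩ Imani ∩ Yuki ∩ Dana: 08:15-11:50, 15:35-16:40.
Those are the intersection windows.
The first common window of at least 90 minutes is 08:15-11:50, so the earliest start is 08:15.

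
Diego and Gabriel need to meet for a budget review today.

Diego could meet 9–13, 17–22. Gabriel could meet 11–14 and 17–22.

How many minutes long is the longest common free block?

300

Diego ∩ Gabriel: 11:00-13:00, 17:00-22:00.
So the common availability across everyone is 11:00-13:00, 17:00-22:00.
The longest is 17:00-22:00 at 300 minutes.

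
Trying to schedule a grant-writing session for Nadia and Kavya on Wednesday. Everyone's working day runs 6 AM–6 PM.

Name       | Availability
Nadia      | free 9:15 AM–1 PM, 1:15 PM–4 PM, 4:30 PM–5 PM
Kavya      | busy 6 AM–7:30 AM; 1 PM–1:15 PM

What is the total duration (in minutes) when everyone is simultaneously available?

420

Nadia free: 09:15-13:00, 13:15-16:00, 16:30-17:00.
Kavya free: 07:30-13:00, 13:15-18:00 (invert busy blocks within the working day).
Nadia ∩ Kavya: 09:15-13:00, 13:15-16:00, 16:30-17:00.
Summing the common windows: 225 + 165 + 30 = 420 minutes.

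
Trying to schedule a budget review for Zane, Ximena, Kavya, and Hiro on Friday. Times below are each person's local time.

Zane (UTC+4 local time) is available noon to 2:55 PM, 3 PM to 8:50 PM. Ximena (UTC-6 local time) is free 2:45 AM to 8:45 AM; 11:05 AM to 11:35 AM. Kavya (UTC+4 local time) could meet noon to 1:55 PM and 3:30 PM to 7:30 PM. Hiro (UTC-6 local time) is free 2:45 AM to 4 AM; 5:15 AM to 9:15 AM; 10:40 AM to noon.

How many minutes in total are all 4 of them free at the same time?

Zane in UTC: 08:00-10:55, 11:00-16:50 (subtract 4h to convert from UTC+4).
Ximena in UTC: 08:45-14:45, 17:05-17:35 (add 6h to convert from UTC-6).
Kavya in UTC: 08:00-09:55, 11:30-15:30 (subtract 4h to convert from UTC+4).
Hiro in UTC: 08:45-10:00, 11:15-15:15, 16:40-18:00 (add 6h to convert from UTC-6).
Zane ∩ Ximena: 08:45-10:55, 11:00-14:45.
Zane ∩ Ximena ∩ Kavya: 08:45-09:55, 11:30-14:45.
Zane ∩ Ximena ∩ Kavya ∩ Hiro: 08:45-09:55, 11:30-14:45.
So the common availability across everyone is 08:45-09:55, 11:30-14:45.
Summing the common windows: 70 + 195 = 265 minutes.

265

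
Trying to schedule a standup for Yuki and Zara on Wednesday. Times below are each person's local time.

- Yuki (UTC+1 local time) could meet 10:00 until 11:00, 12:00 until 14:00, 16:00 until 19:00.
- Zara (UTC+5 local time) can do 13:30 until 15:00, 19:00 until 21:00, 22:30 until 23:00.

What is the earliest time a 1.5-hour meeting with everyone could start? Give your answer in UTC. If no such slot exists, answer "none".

none

Yuki in UTC: 09:00-10:00, 11:00-13:00, 15:00-18:00 (subtract 1h to convert from UTC+1).
Zara in UTC: 08:30-10:00, 14:00-16:00, 17:30-18:00 (subtract 5h to convert from UTC+5).
Yuki ∩ Zara: 09:00-10:00, 15:00-16:00, 17:30-18:00.
No common window is at least 90 minutes long.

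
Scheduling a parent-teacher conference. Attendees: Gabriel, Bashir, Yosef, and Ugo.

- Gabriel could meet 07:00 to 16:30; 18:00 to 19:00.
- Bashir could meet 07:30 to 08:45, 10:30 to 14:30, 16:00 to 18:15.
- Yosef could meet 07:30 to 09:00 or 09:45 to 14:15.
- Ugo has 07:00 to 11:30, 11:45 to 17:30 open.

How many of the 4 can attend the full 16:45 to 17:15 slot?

2

Bashir and Ugo can make the full 16:45-17:15 slot — that's 2.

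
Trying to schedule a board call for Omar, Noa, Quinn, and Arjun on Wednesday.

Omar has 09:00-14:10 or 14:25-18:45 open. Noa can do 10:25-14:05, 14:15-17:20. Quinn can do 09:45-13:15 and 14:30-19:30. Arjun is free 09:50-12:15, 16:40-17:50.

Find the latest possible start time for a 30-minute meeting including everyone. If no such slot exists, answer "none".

16:50

Omar ∩ Noa: 10:25-14:05, 14:25-17:20.
Omar ∩ Noa ∩ Quinn: 10:25-13:15, 14:30-17:20.
Omar ∩ Noa ∩ Quinn ∩ Arjun: 10:25-12:15, 16:40-17:20.
The last common window of at least 30 minutes is 16:40-17:20; a 30-minute meeting can start as late as 16:50 and still end by 17:20.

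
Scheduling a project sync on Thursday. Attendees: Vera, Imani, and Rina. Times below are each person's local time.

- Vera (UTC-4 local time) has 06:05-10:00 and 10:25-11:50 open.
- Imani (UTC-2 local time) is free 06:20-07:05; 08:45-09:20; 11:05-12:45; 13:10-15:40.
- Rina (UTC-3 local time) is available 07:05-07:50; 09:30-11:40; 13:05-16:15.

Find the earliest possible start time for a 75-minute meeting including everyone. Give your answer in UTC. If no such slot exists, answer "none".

none

Vera in UTC: 10:05-14:00, 14:25-15:50 (add 4h to convert from UTC-4).
Imani in UTC: 08:20-09:05, 10:45-11:20, 13:05-14:45, 15:10-17:40 (add 2h to convert from UTC-2).
Rina in UTC: 10:05-10:50, 12:30-14:40, 16:05-19:15 (add 3h to convert from UTC-3).
Vera ∩ Imani: 10:45-11:20, 13:05-14:00, 14:25-14:45, 15:10-15:50.
Vera ∩ Imani ∩ Rina: 10:45-10:50, 13:05-14:00, 14:25-14:40.
No common window is at least 75 minutes long.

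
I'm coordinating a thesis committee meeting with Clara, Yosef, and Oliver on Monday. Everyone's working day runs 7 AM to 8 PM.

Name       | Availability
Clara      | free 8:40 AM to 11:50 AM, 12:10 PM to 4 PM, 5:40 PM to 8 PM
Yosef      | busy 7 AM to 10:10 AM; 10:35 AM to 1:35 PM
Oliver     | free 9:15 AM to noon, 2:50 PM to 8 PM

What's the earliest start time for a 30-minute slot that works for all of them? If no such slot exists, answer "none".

14:50

Clara free: 08:40-11:50, 12:10-16:00, 17:40-20:00.
Yosef free: 10:10-10:35, 13:35-20:00 (invert busy blocks within the working day).
Oliver free: 09:15-12:00, 14:50-20:00.
Clara ∩ Yosef: 10:10-10:35, 13:35-16:00, 17:40-20:00.
Clara ∩ Yosef ∩ Oliver: 10:10-10:35, 14:50-16:00, 17:40-20:00.
Those are the intersection windows.
The first common window of at least 30 minutes is 14:50-16:00, so the earliest start is 14:50.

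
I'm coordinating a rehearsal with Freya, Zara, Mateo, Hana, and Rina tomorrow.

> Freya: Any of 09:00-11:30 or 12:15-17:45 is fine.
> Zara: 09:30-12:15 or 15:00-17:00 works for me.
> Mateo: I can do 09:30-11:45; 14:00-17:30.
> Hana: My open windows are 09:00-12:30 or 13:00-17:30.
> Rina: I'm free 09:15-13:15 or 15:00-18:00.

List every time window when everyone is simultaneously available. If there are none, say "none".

Freya ∩ Zara: 09:30-11:30, 15:00-17:00.
Freya ∩ Zara ∩ Mateo: 09:30-11:30, 15:00-17:00.
Freya ∩ Zara ∩ Mateo ∩ Hana: 09:30-11:30, 15:00-17:00.
Freya ∩ Zara ∩ Mateo ∩ Hana ∩ Rina: 09:30-11:30, 15:00-17:00.
Those are the intersection windows.

09:30-11:30, 15:00-17:00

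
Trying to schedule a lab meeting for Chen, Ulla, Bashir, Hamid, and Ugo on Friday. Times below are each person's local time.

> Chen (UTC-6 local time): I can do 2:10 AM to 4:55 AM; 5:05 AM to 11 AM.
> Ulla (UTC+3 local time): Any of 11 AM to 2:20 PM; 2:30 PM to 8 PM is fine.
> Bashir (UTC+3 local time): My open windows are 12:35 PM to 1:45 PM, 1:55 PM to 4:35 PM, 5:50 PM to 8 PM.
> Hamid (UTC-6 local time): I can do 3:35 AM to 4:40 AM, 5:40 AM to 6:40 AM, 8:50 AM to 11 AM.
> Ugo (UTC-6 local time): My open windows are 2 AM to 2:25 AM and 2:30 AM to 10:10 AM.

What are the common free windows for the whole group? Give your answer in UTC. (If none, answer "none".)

09:35-10:40, 11:40-12:40, 14:50-16:10

Chen in UTC: 08:10-10:55, 11:05-17:00 (add 6h to convert from UTC-6).
Ulla in UTC: 08:00-11:20, 11:30-17:00 (subtract 3h to convert from UTC+3).
Bashir in UTC: 09:35-10:45, 10:55-13:35, 14:50-17:00 (subtract 3h to convert from UTC+3).
Hamid in UTC: 09:35-10:40, 11:40-12:40, 14:50-17:00 (add 6h to convert from UTC-6).
Ugo in UTC: 08:00-08:25, 08:30-16:10 (add 6h to convert from UTC-6).
Chen ∩ Ulla: 08:10-10:55, 11:05-11:20, 11:30-17:00.
Chen ∩ Ulla ∩ Bashir: 09:35-10:45, 11:05-11:20, 11:30-13:35, 14:50-17:00.
Chen ∩ Ulla ∩ Bashir ∩ Hamid: 09:35-10:40, 11:40-12:40, 14:50-17:00.
Chen ∩ Ulla ∩ Bashir ∩ Hamid ∩ Ugo: 09:35-10:40, 11:40-12:40, 14:50-16:10.
So the common availability across everyone is 09:35-10:40, 11:40-12:40, 14:50-16:10.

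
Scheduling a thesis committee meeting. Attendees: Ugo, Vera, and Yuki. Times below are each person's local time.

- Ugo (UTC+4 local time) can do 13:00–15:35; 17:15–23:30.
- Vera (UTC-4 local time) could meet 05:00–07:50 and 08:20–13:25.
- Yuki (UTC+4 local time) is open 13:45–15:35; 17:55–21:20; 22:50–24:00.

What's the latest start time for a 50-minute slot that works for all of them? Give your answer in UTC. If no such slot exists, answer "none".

Ugo in UTC: 09:00-11:35, 13:15-19:30 (subtract 4h to convert from UTC+4).
Vera in UTC: 09:00-11:50, 12:20-17:25 (add 4h to convert from UTC-4).
Yuki in UTC: 09:45-11:35, 13:55-17:20, 18:50-20:00 (subtract 4h to convert from UTC+4).
Ugo ∩ Vera: 09:00-11:35, 13:15-17:25.
Ugo ∩ Vera ∩ Yuki: 09:45-11:35, 13:55-17:20.
The last common window of at least 50 minutes is 13:55-17:20; a 50-minute meeting can start as late as 16:30 and still end by 17:20.

16:30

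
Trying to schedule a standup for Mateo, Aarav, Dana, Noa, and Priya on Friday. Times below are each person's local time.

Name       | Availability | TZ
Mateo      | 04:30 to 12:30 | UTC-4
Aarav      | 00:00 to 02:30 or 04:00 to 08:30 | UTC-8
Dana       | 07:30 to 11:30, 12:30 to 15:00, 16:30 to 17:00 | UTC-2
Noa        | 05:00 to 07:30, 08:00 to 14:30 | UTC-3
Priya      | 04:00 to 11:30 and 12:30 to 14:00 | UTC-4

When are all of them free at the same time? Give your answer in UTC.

Mateo in UTC: 08:30-16:30 (add 4h to convert from UTC-4).
Aarav in UTC: 08:00-10:30, 12:00-16:30 (add 8h to convert from UTC-8).
Dana in UTC: 09:30-13:30, 14:30-17:00, 18:30-19:00 (add 2h to convert from UTC-2).
Noa in UTC: 08:00-10:30, 11:00-17:30 (add 3h to convert from UTC-3).
Priya in UTC: 08:00-15:30, 16:30-18:00 (add 4h to convert from UTC-4).
Mateo ∩ Aarav: 08:30-10:30, 12:00-16:30.
Mateo ∩ Aarav ∩ Dana: 09:30-10:30, 12:00-13:30, 14:30-16:30.
Mateo ∩ Aarav ∩ Dana ∩ Noa: 09:30-10:30, 12:00-13:30, 14:30-16:30.
Mateo ∩ Aarav ∩ Dana ∩ Noa ∩ Priya: 09:30-10:30, 12:00-13:30, 14:30-15:30.

09:30-10:30, 12:00-13:30, 14:30-15:30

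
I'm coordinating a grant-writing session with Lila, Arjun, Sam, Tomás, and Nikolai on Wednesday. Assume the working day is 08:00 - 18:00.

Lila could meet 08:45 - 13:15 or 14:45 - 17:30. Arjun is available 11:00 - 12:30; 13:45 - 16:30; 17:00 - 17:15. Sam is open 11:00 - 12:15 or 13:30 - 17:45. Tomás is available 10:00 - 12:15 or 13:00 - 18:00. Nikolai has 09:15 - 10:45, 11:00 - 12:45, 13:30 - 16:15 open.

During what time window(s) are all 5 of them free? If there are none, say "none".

Lila ∩ Arjun: 11:00-12:30, 14:45-16:30, 17:00-17:15.
Lila ∩ Arjun ∩ Sam: 11:00-12:15, 14:45-16:30, 17:00-17:15.
Lila ∩ Arjun ∩ Sam ∩ Tomás: 11:00-12:15, 14:45-16:30, 17:00-17:15.
Lila ∩ Arjun ∩ Sam ∩ Tomás ∩ Nikolai: 11:00-12:15, 14:45-16:15.
Those are the intersection windows.

11:00-12:15, 14:45-16:15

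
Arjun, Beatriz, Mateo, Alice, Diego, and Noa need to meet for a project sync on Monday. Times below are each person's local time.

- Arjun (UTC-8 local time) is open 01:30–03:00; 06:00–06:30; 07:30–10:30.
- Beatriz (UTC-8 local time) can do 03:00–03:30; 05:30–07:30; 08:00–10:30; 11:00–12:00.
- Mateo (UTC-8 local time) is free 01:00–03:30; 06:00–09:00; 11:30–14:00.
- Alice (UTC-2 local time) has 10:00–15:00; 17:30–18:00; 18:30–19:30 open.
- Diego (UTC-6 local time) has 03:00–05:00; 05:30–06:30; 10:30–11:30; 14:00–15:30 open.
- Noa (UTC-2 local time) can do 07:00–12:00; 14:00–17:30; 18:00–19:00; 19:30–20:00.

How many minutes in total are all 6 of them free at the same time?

30

Arjun in UTC: 09:30-11:00, 14:00-14:30, 15:30-18:30 (add 8h to convert from UTC-8).
Beatriz in UTC: 11:00-11:30, 13:30-15:30, 16:00-18:30, 19:00-20:00 (add 8h to convert from UTC-8).
Mateo in UTC: 09:00-11:30, 14:00-17:00, 19:30-22:00 (add 8h to convert from UTC-8).
Alice in UTC: 12:00-17:00, 19:30-20:00, 20:30-21:30 (add 2h to convert from UTC-2).
Diego in UTC: 09:00-11:00, 11:30-12:30, 16:30-17:30, 20:00-21:30 (add 6h to convert from UTC-6).
Noa in UTC: 09:00-14:00, 16:00-19:30, 20:00-21:00, 21:30-22:00 (add 2h to convert from UTC-2).
Arjun ∩ Beatriz: 14:00-14:30, 16:00-18:30.
Arjun ∩ Beatriz ∩ Mateo: 14:00-14:30, 16:00-17:00.
Arjun ∩ Beatriz ∩ Mateo ∩ Alice: 14:00-14:30, 16:00-17:00.
Arjun ∩ Beatriz ∩ Mateo ∩ Alice ∩ Diego: 16:30-17:00.
Arjun ∩ Beatriz ∩ Mateo ∩ Alice ∩ Diego ∩ Noa: 16:30-17:00.
That's a single block of 30 minutes.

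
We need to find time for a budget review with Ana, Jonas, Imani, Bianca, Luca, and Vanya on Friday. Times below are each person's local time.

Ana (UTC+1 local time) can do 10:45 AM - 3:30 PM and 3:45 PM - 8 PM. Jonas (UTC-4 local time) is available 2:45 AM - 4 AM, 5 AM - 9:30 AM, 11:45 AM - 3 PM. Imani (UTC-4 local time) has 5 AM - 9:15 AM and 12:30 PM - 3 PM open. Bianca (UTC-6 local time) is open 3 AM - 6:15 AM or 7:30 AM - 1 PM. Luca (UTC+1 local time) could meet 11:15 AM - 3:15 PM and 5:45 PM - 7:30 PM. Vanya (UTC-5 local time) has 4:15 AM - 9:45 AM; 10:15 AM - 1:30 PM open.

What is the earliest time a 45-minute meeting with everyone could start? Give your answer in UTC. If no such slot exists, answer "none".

Ana in UTC: 09:45-14:30, 14:45-19:00 (subtract 1h to convert from UTC+1).
Jonas in UTC: 06:45-08:00, 09:00-13:30, 15:45-19:00 (add 4h to convert from UTC-4).
Imani in UTC: 09:00-13:15, 16:30-19:00 (add 4h to convert from UTC-4).
Bianca in UTC: 09:00-12:15, 13:30-19:00 (add 6h to convert from UTC-6).
Luca in UTC: 10:15-14:15, 16:45-18:30 (subtract 1h to convert from UTC+1).
Vanya in UTC: 09:15-14:45, 15:15-18:30 (add 5h to convert from UTC-5).
Ana ∩ Jonas: 09:45-13:30, 15:45-19:00.
Ana ∩ Jonas ∩ Imani: 09:45-13:15, 16:30-19:00.
Ana ∩ Jonas ∩ Imani ∩ Bianca: 09:45-12:15, 16:30-19:00.
Ana ∩ Jonas ∩ Imani ∩ Bianca ∩ Luca: 10:15-12:15, 16:45-18:30.
Ana ∩ Jonas ∩ Imani ∩ Bianca ∩ Luca ∩ Vanya: 10:15-12:15, 16:45-18:30.
The first common window of at least 45 minutes is 10:15-12:15, so the earliest start is 10:15.

10:15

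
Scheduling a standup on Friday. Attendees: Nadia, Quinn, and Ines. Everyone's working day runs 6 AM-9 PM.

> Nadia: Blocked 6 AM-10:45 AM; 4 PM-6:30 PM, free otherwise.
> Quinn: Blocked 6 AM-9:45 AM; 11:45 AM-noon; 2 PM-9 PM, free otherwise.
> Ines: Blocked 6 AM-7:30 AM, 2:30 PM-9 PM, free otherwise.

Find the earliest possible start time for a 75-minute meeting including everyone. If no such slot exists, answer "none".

Nadia free: 10:45-16:00, 18:30-21:00 (invert busy blocks within the working day).
Quinn free: 09:45-11:45, 12:00-14:00 (invert busy blocks within the working day).
Ines free: 07:30-14:30 (invert busy blocks within the working day).
Nadia ∩ Quinn: 10:45-11:45, 12:00-14:00.
Nadia ∩ Quinn ∩ Ines: 10:45-11:45, 12:00-14:00.
Those are the intersection windows.
The first common window of at least 75 minutes is 12:00-14:00, so the earliest start is 12:00.

12:00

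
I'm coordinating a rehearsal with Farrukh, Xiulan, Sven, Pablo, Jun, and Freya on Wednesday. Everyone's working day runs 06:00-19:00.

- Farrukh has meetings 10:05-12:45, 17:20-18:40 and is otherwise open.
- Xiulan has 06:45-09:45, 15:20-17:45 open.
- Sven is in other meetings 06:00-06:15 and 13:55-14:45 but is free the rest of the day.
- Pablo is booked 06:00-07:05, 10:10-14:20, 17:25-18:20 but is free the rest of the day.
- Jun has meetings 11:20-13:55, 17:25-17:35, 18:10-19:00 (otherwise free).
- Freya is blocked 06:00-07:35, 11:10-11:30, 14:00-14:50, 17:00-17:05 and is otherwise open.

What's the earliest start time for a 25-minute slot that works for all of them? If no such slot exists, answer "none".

07:35

Farrukh free: 06:00-10:05, 12:45-17:20, 18:40-19:00 (invert busy blocks within the working day).
Xiulan free: 06:45-09:45, 15:20-17:45.
Sven free: 06:15-13:55, 14:45-19:00 (invert busy blocks within the working day).
Pablo free: 07:05-10:10, 14:20-17:25, 18:20-19:00 (invert busy blocks within the working day).
Jun free: 06:00-11:20, 13:55-17:25, 17:35-18:10 (invert busy blocks within the working day).
Freya free: 07:35-11:10, 11:30-14:00, 14:50-17:00, 17:05-19:00 (invert busy blocks within the working day).
Farrukh ∩ Xiulan: 06:45-09:45, 15:20-17:20.
Farrukh ∩ Xiulan ∩ Sven: 06:45-09:45, 15:20-17:20.
Farrukh ∩ Xiulan ∩ Sven ∩ Pablo: 07:05-09:45, 15:20-17:20.
Farrukh ∩ Xiulan ∩ Sven ∩ Pablo ∩ Jun: 07:05-09:45, 15:20-17:20.
Farrukh ∩ Xiulan ∩ Sven ∩ Pablo ∩ Jun ∩ Freya: 07:35-09:45, 15:20-17:00, 17:05-17:20.
Those are the intersection windows.
The first common window of at least 25 minutes is 07:35-09:45, so the earliest start is 07:35.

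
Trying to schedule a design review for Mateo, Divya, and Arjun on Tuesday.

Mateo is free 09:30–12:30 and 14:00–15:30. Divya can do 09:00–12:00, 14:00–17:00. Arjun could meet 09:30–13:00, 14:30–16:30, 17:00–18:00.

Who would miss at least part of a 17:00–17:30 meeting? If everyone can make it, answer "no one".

Divya, Mateo

Mateo: not fully free for 17:00-17:30. Divya: not fully free for 17:00-17:30. Arjun: free for 17:00-17:30.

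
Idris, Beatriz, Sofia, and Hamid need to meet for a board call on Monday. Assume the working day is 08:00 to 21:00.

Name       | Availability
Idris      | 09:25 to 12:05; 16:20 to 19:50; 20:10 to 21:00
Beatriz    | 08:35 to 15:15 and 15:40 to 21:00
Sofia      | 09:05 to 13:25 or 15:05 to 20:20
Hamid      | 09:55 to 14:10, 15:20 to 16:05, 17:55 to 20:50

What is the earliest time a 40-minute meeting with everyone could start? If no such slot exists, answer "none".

Idris ∩ Beatriz: 09:25-12:05, 16:20-19:50, 20:10-21:00.
Idris ∩ Beatriz ∩ Sofia: 09:25-12:05, 16:20-19:50, 20:10-20:20.
Idris ∩ Beatriz ∩ Sofia ∩ Hamid: 09:55-12:05, 17:55-19:50, 20:10-20:20.
The first common window of at least 40 minutes is 09:55-12:05, so the earliest start is 09:55.

09:55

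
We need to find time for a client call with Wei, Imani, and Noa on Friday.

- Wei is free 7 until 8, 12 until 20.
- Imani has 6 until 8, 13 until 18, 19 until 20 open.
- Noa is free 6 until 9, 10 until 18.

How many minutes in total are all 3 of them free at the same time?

Wei ∩ Imani: 07:00-08:00, 13:00-18:00, 19:00-20:00.
Wei ∩ Imani ∩ Noa: 07:00-08:00, 13:00-18:00.
Summing the common windows: 60 + 300 = 360 minutes.

360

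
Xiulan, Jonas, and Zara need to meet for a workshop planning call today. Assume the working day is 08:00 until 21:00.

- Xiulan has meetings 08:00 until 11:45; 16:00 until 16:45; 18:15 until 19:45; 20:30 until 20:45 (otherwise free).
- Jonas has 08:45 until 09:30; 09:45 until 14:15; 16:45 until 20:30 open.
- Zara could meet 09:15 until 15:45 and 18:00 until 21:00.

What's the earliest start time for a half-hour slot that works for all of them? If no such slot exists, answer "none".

11:45

Xiulan free: 11:45-16:00, 16:45-18:15, 19:45-20:30, 20:45-21:00 (invert busy blocks within the working day).
Jonas free: 08:45-09:30, 09:45-14:15, 16:45-20:30.
Zara free: 09:15-15:45, 18:00-21:00.
Xiulan ∩ Jonas: 11:45-14:15, 16:45-18:15, 19:45-20:30.
Xiulan ∩ Jonas ∩ Zara: 11:45-14:15, 18:00-18:15, 19:45-20:30.
The first common window of at least 30 minutes is 11:45-14:15, so the earliest start is 11:45.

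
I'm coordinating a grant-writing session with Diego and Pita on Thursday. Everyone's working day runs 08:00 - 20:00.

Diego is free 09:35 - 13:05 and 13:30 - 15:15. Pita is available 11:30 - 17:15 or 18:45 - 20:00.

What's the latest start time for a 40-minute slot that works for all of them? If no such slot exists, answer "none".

Diego ∩ Pita: 11:30-13:05, 13:30-15:15.
Those are the intersection windows.
The last common window of at least 40 minutes is 13:30-15:15; a 40-minute meeting can start as late as 14:35 and still end by 15:15.

14:35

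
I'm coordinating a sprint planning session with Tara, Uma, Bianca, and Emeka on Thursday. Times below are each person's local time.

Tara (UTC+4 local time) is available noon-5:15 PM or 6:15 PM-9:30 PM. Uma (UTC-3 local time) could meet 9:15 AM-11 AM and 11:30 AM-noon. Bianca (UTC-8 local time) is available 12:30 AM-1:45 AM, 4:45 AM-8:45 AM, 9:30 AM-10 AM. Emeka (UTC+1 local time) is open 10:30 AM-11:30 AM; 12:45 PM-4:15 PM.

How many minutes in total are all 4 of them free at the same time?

60

Tara in UTC: 08:00-13:15, 14:15-17:30 (subtract 4h to convert from UTC+4).
Uma in UTC: 12:15-14:00, 14:30-15:00 (add 3h to convert from UTC-3).
Bianca in UTC: 08:30-09:45, 12:45-16:45, 17:30-18:00 (add 8h to convert from UTC-8).
Emeka in UTC: 09:30-10:30, 11:45-15:15 (subtract 1h to convert from UTC+1).
Tara ∩ Uma: 12:15-13:15, 14:30-15:00.
Tara ∩ Uma ∩ Bianca: 12:45-13:15, 14:30-15:00.
Tara ∩ Uma ∩ Bianca ∩ Emeka: 12:45-13:15, 14:30-15:00.
So the common availability across everyone is 12:45-13:15, 14:30-15:00.
Summing the common windows: 30 + 30 = 60 minutes.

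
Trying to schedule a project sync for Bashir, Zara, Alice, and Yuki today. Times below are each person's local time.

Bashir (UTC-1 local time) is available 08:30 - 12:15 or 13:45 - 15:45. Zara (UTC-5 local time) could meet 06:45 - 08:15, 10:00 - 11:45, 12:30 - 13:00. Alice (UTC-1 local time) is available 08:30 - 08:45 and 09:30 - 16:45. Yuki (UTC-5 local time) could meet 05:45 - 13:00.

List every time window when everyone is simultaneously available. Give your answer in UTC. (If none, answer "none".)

Bashir in UTC: 09:30-13:15, 14:45-16:45 (add 1h to convert from UTC-1).
Zara in UTC: 11:45-13:15, 15:00-16:45, 17:30-18:00 (add 5h to convert from UTC-5).
Alice in UTC: 09:30-09:45, 10:30-17:45 (add 1h to convert from UTC-1).
Yuki in UTC: 10:45-18:00 (add 5h to convert from UTC-5).
Bashir ∩ Zara: 11:45-13:15, 15:00-16:45.
Bashir ∩ Zara ∩ Alice: 11:45-13:15, 15:00-16:45.
Bashir ∩ Zara ∩ Alice ∩ Yuki: 11:45-13:15, 15:00-16:45.

11:45-13:15, 15:00-16:45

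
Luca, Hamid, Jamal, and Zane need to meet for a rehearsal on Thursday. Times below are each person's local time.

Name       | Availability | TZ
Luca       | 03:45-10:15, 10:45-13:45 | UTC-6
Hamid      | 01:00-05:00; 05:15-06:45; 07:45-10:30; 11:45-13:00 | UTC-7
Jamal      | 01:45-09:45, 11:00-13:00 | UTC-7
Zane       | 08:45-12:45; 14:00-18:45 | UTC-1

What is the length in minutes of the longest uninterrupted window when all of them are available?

Luca in UTC: 09:45-16:15, 16:45-19:45 (add 6h to convert from UTC-6).
Hamid in UTC: 08:00-12:00, 12:15-13:45, 14:45-17:30, 18:45-20:00 (add 7h to convert from UTC-7).
Jamal in UTC: 08:45-16:45, 18:00-20:00 (add 7h to convert from UTC-7).
Zane in UTC: 09:45-13:45, 15:00-19:45 (add 1h to convert from UTC-1).
Luca ∩ Hamid: 09:45-12:00, 12:15-13:45, 14:45-16:15, 16:45-17:30, 18:45-19:45.
Luca ∩ Hamid ∩ Jamal: 09:45-12:00, 12:15-13:45, 14:45-16:15, 18:45-19:45.
Luca ∩ Hamid ∩ Jamal ∩ Zane: 09:45-12:00, 12:15-13:45, 15:00-16:15, 18:45-19:45.
Those are the intersection windows.
The longest is 09:45-12:00 at 135 minutes.

135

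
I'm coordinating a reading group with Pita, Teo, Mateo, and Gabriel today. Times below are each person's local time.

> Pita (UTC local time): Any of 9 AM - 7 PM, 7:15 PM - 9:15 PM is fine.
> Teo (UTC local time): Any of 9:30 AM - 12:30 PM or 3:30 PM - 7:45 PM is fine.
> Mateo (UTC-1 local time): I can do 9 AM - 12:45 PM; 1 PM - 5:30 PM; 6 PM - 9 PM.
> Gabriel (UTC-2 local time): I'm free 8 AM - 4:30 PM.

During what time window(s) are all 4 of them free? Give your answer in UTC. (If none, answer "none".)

Pita in UTC: 09:00-19:00, 19:15-21:15.
Teo in UTC: 09:30-12:30, 15:30-19:45.
Mateo in UTC: 10:00-13:45, 14:00-18:30, 19:00-22:00 (add 1h to convert from UTC-1).
Gabriel in UTC: 10:00-18:30 (add 2h to convert from UTC-2).
Pita ∩ Teo: 09:30-12:30, 15:30-19:00, 19:15-19:45.
Pita ∩ Teo ∩ Mateo: 10:00-12:30, 15:30-18:30, 19:15-19:45.
Pita ∩ Teo ∩ Mateo ∩ Gabriel: 10:00-12:30, 15:30-18:30.

10:00-12:30, 15:30-18:30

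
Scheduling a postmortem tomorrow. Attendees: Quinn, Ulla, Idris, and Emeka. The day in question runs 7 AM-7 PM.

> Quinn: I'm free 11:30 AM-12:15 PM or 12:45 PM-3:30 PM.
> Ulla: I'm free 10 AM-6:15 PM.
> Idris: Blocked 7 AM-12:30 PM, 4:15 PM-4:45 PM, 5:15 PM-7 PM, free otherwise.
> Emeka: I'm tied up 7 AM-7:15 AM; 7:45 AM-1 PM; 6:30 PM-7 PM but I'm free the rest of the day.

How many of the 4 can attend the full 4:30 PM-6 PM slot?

2

Quinn free: 11:30-12:15, 12:45-15:30.
Ulla free: 10:00-18:15.
Idris free: 12:30-16:15, 16:45-17:15 (invert busy blocks within the working day).
Emeka free: 07:15-07:45, 13:00-18:30 (invert busy blocks within the working day).
Ulla and Emeka can make the full 16:30-18:00 slot — that's 2.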